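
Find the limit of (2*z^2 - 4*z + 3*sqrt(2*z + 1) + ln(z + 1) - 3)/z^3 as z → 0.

11/6

Substitution gives 0/0; apply L'Hôpital's rule 3 times.
After differentiating numerator and denominator 3 times the quotient is (9/(2*z + 1)^(5/2) + 2/(z + 1)^3)/(6); at z = 0 this is 11/6.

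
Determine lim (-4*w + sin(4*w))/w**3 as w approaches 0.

Direct substitution gives 0/0.
Apply L'Hôpital: lim (4*cos(4*w) - 4)/(3*w^2), still 0/0.
Apply L'Hôpital: lim (-16*sin(4*w))/(6*w), still 0/0.
After 3 applications of L'Hôpital's rule the quotient is (-64*cos(4*w))/(6); substituting w = 0 gives -32/3.

-32/3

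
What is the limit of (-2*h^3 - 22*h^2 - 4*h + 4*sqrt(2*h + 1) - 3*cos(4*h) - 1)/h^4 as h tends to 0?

-69/2

Substitution gives 0/0; apply L'Hôpital's rule 4 times.
After differentiating numerator and denominator 4 times the quotient is (-768*cos(4*h) - 60/(2*h + 1)^(7/2))/(24); at h = 0 this is -69/2.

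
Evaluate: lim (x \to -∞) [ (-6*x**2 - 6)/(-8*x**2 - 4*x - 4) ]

Numerator and denominator both have degree 2.
Dividing every term by x^2, all lower-order terms vanish and the limit is the ratio of leading coefficients, -6/(-8) = 3/4.

3/4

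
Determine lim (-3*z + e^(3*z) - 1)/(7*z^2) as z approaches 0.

Direct substitution gives 0/0.
Apply L'Hôpital: lim (3*e^(3*z) - 3)/(14*z), still 0/0.
After 2 applications of L'Hôpital's rule the quotient is (9*e^(3*z))/(14); substituting z = 0 gives 9/14.

9/14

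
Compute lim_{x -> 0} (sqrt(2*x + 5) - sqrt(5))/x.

√(5)/5

Substitution gives 0/0. Multiply numerator and denominator by the conjugate √(5 + 2x) + √5.
The numerator becomes (5 + 2x) − 5 = 2x, so the expression simplifies to 2/(√(5 + 2x) + √5).
Letting x → 0 gives 2/(2√5) = √(5)/5.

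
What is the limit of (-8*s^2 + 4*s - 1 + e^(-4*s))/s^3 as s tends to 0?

Direct substitution gives 0/0.
Apply L'Hôpital: lim (-16*s + 4 - 4*e^(-4*s))/(3*s^2), still 0/0.
Apply L'Hôpital: lim (-16 + 16*e^(-4*s))/(6*s), still 0/0.
After 3 applications of L'Hôpital's rule the quotient is (-64*e^(-4*s))/(6); substituting s = 0 gives -32/3.

-32/3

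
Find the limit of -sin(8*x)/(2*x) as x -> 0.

-4

Substitution gives 0/0.
Write it as (8/(-2))·sin(8x)/(8x); since sin(u)/u → 1, the limit is -4.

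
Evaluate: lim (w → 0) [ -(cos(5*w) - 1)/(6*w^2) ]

25/12

Direct substitution gives 0/0.
Apply L'Hôpital: lim (-5*sin(5*w))/(-12*w), still 0/0.
After 2 applications of L'Hôpital's rule the quotient is (-25*cos(5*w))/(-12); substituting w = 0 gives 25/12.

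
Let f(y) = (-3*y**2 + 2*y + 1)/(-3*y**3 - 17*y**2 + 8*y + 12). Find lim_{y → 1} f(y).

4/35

Since y = 1 makes numerator and denominator zero, (y - 1) divides both.
Cancelling it gives (-3*y - 1)/(-3*y^2 - 20*y - 12); now plug in y = 1 to get 4/35.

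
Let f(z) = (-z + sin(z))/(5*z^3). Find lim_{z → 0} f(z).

-1/30

Direct substitution gives 0/0.
Apply L'Hôpital: lim (cos(z) - 1)/(15*z^2), still 0/0.
Apply L'Hôpital: lim (-sin(z))/(30*z), still 0/0.
After 3 applications of L'Hôpital's rule the quotient is (-cos(z))/(30); substituting z = 0 gives -1/30.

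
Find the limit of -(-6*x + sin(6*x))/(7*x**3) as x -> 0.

36/7

Direct substitution gives 0/0.
Apply L'Hôpital: lim (6*cos(6*x) - 6)/(-21*x^2), still 0/0.
Apply L'Hôpital: lim (-36*sin(6*x))/(-42*x), still 0/0.
After 3 applications of L'Hôpital's rule the quotient is (-216*cos(6*x))/(-42); substituting x = 0 gives 36/7.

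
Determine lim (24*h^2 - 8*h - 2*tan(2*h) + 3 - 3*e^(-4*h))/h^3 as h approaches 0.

80/3

Substitution gives 0/0; apply L'Hôpital's rule 3 times.
After differentiating numerator and denominator 3 times the quotient is (-96*tan(2*h)^4 - 128*tan(2*h)^2 - 32 + 192*e^(-4*h))/(6); at h = 0 this is 80/3.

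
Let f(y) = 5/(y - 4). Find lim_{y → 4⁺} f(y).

As y → 4⁺, (y - 4) → 0⁺, so (y - 4)^1 → 0⁺ and 5/(y - 4)^1 → ∞.

∞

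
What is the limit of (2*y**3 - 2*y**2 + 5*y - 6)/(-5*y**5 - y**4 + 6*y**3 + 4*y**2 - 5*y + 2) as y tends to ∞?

The denominator has degree 5 and the numerator degree 3. Dividing numerator and denominator by y^5 sends every term to 0 except the leading denominator term, so the limit is 0.

0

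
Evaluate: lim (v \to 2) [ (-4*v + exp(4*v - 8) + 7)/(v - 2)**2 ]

Direct substitution gives 0/0.
Apply L'Hôpital: lim (4*e^(4*v - 8) - 4)/(2*v - 4), still 0/0.
After 2 applications of L'Hôpital's rule the quotient is (16*e^(4*v - 8))/(2); substituting v = 2 gives 8.

8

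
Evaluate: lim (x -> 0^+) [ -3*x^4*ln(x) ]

This is a 0·(−∞) form. Rewrite as -3·ln(x) / x^(−4) and apply L'Hôpital:
the derivative quotient is -3·(1/x) / (−4·x^(−5)) = (3/4)·x^4 → 0.

0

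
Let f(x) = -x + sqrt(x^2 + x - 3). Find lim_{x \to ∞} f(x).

An ∞ − ∞ form. Rationalising with the conjugate, the difference becomes (x - 3) / (√(x^2 + x - 3) + x).
For large x the denominator behaves like 2·x, so the quotient tends to 1/2 = 1/2.

1/2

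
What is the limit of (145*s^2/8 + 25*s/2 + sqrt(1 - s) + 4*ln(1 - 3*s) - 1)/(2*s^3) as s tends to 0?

-577/32

Substitution gives 0/0 (the numerator vanishes to order 3).
Expand each term to order s^3: the coefficient of s^3 in 4·ln(1 - 3s) is -36 and in √(1 - s) is -1/16.
Lower-order terms cancel with the polynomial part, so the numerator is (-577/16)·s^3 + o(s^3), and the limit is (-577/16)/(2) = -577/32.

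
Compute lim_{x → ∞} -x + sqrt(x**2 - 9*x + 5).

-9/2

An ∞ − ∞ form. Rationalising with the conjugate, the difference becomes (-9x + 5) / (√(x^2 - 9*x + 5) + x).
For large x the denominator behaves like 2·x, so the quotient tends to -9/2 = -9/2.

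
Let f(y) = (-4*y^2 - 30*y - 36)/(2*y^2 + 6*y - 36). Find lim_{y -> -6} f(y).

Since y = -6 makes numerator and denominator zero, (y + 6) divides both.
Cancelling it gives (-4*y - 6)/(2*y - 6); now plug in y = -6 to get -1.

-1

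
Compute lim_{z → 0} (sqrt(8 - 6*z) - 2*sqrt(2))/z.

-3*√(2)/4

Substitution gives 0/0. Multiply numerator and denominator by the conjugate √(8 - 6z) + √8.
The numerator becomes (8 - 6z) − 8 = -6z, so the expression simplifies to -6/(√(8 - 6z) + √8).
Letting z → 0 gives -6/(2√8) = -3*√(2)/4.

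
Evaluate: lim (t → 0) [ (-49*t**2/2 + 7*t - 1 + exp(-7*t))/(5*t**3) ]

Direct substitution gives 0/0.
Apply L'Hôpital: lim (-49*t + 7 - 7*e^(-7*t))/(15*t^2), still 0/0.
Apply L'Hôpital: lim (-49 + 49*e^(-7*t))/(30*t), still 0/0.
After 3 applications of L'Hôpital's rule the quotient is (-343*e^(-7*t))/(30); substituting t = 0 gives -343/30.

-343/30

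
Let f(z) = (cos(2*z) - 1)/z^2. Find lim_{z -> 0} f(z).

Direct substitution gives 0/0.
Apply L'Hôpital: lim (-2*sin(2*z))/(2*z), still 0/0.
After 2 applications of L'Hôpital's rule the quotient is (-4*cos(2*z))/(2); substituting z = 0 gives -2.

-2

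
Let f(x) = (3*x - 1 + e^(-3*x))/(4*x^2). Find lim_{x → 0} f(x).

9/8

Direct substitution gives 0/0.
Apply L'Hôpital: lim (3 - 3*e^(-3*x))/(8*x), still 0/0.
After 2 applications of L'Hôpital's rule the quotient is (9*e^(-3*x))/(8); substituting x = 0 gives 9/8.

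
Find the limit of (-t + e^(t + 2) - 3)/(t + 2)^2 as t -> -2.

1/2

Direct substitution gives 0/0.
Apply L'Hôpital: lim (e^(t + 2) - 1)/(2*t + 4), still 0/0.
After 2 applications of L'Hôpital's rule the quotient is (e^(t + 2))/(2); substituting t = -2 gives 1/2.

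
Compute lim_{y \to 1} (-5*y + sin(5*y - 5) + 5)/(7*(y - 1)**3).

-125/42

Direct substitution gives 0/0.
Apply L'Hôpital: lim (5*cos(5*y - 5) - 5)/(21*(y - 1)^2), still 0/0.
Apply L'Hôpital: lim (-25*sin(5*y - 5))/(42*y - 42), still 0/0.
After 3 applications of L'Hôpital's rule the quotient is (-125*cos(5*y - 5))/(42); substituting y = 1 gives -125/42.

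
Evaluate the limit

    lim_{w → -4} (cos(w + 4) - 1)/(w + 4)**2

-1/2

Direct substitution gives 0/0.
Apply L'Hôpital: lim (-sin(w + 4))/(2*w + 8), still 0/0.
After 2 applications of L'Hôpital's rule the quotient is (-cos(w + 4))/(2); substituting w = -4 gives -1/2.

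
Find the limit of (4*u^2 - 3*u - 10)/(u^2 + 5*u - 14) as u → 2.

13/9

At u = 2 both the top and bottom vanish — a removable singularity. Factoring out (u - 2) from each leaves (4*u + 5)/(u + 7), which at u = 2 equals 13/9.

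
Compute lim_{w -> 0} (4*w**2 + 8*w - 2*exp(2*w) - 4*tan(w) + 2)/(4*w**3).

-1

Substitution gives 0/0 (the numerator vanishes to order 3).
Expand each term to order w^3: the coefficient of w^3 in -4·tan(w) is -4/3 and in -2·e^(2w) is -8/3.
Lower-order terms cancel with the polynomial part, so the numerator is (-4)·w^3 + o(w^3), and the limit is (-4)/(4) = -1.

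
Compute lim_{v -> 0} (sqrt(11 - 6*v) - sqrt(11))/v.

Substitution gives 0/0. Multiply numerator and denominator by the conjugate √(11 - 6v) + √11.
The numerator becomes (11 - 6v) − 11 = -6v, so the expression simplifies to -6/(√(11 - 6v) + √11).
Letting v → 0 gives -6/(2√11) = -3*√(11)/11.

-3*√(11)/11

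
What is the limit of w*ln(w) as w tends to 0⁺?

This is a 0·(−∞) form. Rewrite as 1·ln(w) / w^(−1) and apply L'Hôpital:
the derivative quotient is 1·(1/w) / (−1·w^(−2)) = (-1/1)·w^1 → 0.

0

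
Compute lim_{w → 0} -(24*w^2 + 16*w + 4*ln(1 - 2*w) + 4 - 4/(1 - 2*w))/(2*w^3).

64/3

Substitution gives 0/0 (the numerator vanishes to order 3).
Expand each term to order w^3: the coefficient of w^3 in 4·ln(1 - 2w) is -32/3 and in -4·1/(1 - 2w) is -32.
Lower-order terms cancel with the polynomial part, so the numerator is (-128/3)·w^3 + o(w^3), and the limit is (-128/3)/(-2) = 64/3.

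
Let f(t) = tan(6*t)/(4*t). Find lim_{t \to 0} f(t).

Substitution gives 0/0.
Since tan(u)/u → 1 as u → 0, tan(6t)/(6t) → 1 and the limit is 6/4 = 3/2.

3/2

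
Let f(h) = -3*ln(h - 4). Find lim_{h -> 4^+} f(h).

As h → 4⁺, h - 4 → 0⁺ and ln(h - 4) → −∞.
Multiplying by -3 gives ∞.

∞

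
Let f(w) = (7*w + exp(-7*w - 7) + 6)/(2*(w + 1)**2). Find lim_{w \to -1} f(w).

Direct substitution gives 0/0.
Apply L'Hôpital: lim (7 - 7*e^(-7*w - 7))/(4*w + 4), still 0/0.
After 2 applications of L'Hôpital's rule the quotient is (49*e^(-7*w - 7))/(4); substituting w = -1 gives 49/4.

49/4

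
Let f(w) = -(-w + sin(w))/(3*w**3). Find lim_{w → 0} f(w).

Direct substitution gives 0/0.
Apply L'Hôpital: lim (cos(w) - 1)/(-9*w^2), still 0/0.
Apply L'Hôpital: lim (-sin(w))/(-18*w), still 0/0.
After 3 applications of L'Hôpital's rule the quotient is (-cos(w))/(-18); substituting w = 0 gives 1/18.

1/18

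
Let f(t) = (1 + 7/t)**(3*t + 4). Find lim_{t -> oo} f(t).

e^(21)

Write it as [(1 + 7/t)^t]^(3) · (1 + 7/t)^(4). The bracketed term tends to e^(7) and the second factor to 1, so the limit is e^(21).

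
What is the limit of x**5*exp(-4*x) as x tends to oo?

Write as x^5/e^{4x}, an ∞/∞ form.
Exponential growth dominates any polynomial, so repeated L'Hôpital (or the standard result) gives 0.

0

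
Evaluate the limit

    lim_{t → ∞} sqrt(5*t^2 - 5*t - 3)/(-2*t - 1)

For large |t|, √(5*t^2 - 5*t - 3) ≈ √5·|t| and the denominator ≈ -2t.
Since t → +∞, |t| = t, giving √5/(-2) = -√(5)/2.

-√(5)/2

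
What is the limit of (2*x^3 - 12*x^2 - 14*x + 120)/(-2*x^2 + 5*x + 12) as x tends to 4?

At x = 4 both the top and bottom vanish — a removable singularity. Factoring out (x - 4) from each leaves (2*x^2 - 4*x - 30)/(-2*x - 3), which at x = 4 equals 14/11.

14/11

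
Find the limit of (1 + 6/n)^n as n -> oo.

e^(6)

Write it as [(1 + 6/n)^n]^(1) · (1 + 6/n)^(0). The bracketed term tends to e^(6) and the second factor to 1, so the limit is e^(6).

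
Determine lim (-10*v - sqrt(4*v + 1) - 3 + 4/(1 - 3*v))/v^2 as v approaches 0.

Substitution gives 0/0; apply L'Hôpital's rule 2 times.
After differentiating numerator and denominator 2 times the quotient is (4/(4*v + 1)^(3/2) - 72/(3*v - 1)^3)/(2); at v = 0 this is 38.

38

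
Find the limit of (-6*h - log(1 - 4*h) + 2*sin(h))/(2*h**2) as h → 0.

Substitution gives 0/0 (the numerator vanishes to order 2).
Expand each term to order h^2: the coefficient of h^2 in −ln(1 - 4h) is 8 and in 2·sin(h) is 0.
Lower-order terms cancel with the polynomial part, so the numerator is (8)·h^2 + o(h^2), and the limit is (8)/(2) = 4.

4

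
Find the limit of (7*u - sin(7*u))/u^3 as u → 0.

343/6

Direct substitution gives 0/0.
Apply L'Hôpital: lim (7 - 7*cos(7*u))/(3*u^2), still 0/0.
Apply L'Hôpital: lim (49*sin(7*u))/(6*u), still 0/0.
After 3 applications of L'Hôpital's rule the quotient is (343*cos(7*u))/(6); substituting u = 0 gives 343/6.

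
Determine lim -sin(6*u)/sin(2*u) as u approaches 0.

-3

Substitution gives 0/0.
Divide numerator and denominator by u: sin(6u)/u → 6 and sin(2u)/u → 2, so the limit is -1·6/2 = -3.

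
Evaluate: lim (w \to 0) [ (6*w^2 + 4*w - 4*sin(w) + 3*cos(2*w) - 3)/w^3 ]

Substitution gives 0/0 (the numerator vanishes to order 3).
Expand each term to order w^3: the coefficient of w^3 in 3·cos(2w) is 0 and in -4·sin(w) is 2/3.
Lower-order terms cancel with the polynomial part, so the numerator is (2/3)·w^3 + o(w^3), and the limit is (2/3)/(1) = 2/3.

2/3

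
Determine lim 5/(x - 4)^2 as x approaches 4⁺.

As x → 4⁺, (x - 4) → 0⁺, so (x - 4)^2 → 0⁺ and 5/(x - 4)^2 → ∞.

∞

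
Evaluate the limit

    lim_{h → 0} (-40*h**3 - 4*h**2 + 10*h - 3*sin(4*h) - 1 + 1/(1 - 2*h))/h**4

16

Substitution gives 0/0 (the numerator vanishes to order 4).
Expand each term to order h^4: the coefficient of h^4 in -3·sin(4h) is 0 and in 1/(1 - 2h) is 16.
Lower-order terms cancel with the polynomial part, so the numerator is (16)·h^4 + o(h^4), and the limit is (16)/(1) = 16.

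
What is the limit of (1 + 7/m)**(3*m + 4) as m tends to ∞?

e^(21)

Write it as [(1 + 7/m)^m]^(3) · (1 + 7/m)^(4). The bracketed term tends to e^(7) and the second factor to 1, so the limit is e^(21).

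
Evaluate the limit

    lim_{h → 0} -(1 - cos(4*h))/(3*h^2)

-8/3

Substitution gives 0/0.
Use (1 − cos u)/u² → 1/2 with u = 4h: the limit is 4²/(2·(-3)) = -8/3.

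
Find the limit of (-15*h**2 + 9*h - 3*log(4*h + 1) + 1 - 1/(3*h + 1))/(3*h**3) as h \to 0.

Substitution gives 0/0 (the numerator vanishes to order 3).
Expand each term to order h^3: the coefficient of h^3 in −1/(1 + 3h) is 27 and in -3·ln(1 + 4h) is -64.
Lower-order terms cancel with the polynomial part, so the numerator is (-37)·h^3 + o(h^3), and the limit is (-37)/(3) = -37/3.

-37/3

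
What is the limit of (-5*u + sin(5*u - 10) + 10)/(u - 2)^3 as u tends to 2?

-125/6

Direct substitution gives 0/0.
Apply L'Hôpital: lim (5*cos(5*u - 10) - 5)/(3*(u - 2)^2), still 0/0.
Apply L'Hôpital: lim (-25*sin(5*u - 10))/(6*u - 12), still 0/0.
After 3 applications of L'Hôpital's rule the quotient is (-125*cos(5*u - 10))/(6); substituting u = 2 gives -125/6.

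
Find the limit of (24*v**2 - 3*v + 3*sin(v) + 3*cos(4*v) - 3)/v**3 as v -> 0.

Substitution gives 0/0 (the numerator vanishes to order 3).
Expand each term to order v^3: the coefficient of v^3 in 3·cos(4v) is 0 and in 3·sin(v) is -1/2.
Lower-order terms cancel with the polynomial part, so the numerator is (-1/2)·v^3 + o(v^3), and the limit is (-1/2)/(1) = -1/2.

-1/2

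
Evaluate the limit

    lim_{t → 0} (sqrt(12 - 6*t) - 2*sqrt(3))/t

A 0/0 form; rationalise with √(12 - 6t) + √12. This collapses the numerator to -6t, leaving -6/(√(12 - 6t) + √12) → -6/(2√12) = -√(3)/2.

-√(3)/2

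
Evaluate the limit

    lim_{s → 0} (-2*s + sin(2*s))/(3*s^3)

-4/9

Direct substitution gives 0/0.
Apply L'Hôpital: lim (2*cos(2*s) - 2)/(9*s^2), still 0/0.
Apply L'Hôpital: lim (-4*sin(2*s))/(18*s), still 0/0.
After 3 applications of L'Hôpital's rule the quotient is (-8*cos(2*s))/(18); substituting s = 0 gives -4/9.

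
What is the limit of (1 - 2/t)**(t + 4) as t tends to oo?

Write it as [(1 - 2/t)^t]^(1) · (1 - 2/t)^(4). The bracketed term tends to e^(-2) and the second factor to 1, so the limit is e^(-2).

e^(-2)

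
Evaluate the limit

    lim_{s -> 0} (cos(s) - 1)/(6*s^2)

Direct substitution gives 0/0.
Apply L'Hôpital: lim (-sin(s))/(12*s), still 0/0.
After 2 applications of L'Hôpital's rule the quotient is (-cos(s))/(12); substituting s = 0 gives -1/12.

-1/12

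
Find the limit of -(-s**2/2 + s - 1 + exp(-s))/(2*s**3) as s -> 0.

Direct substitution gives 0/0.
Apply L'Hôpital: lim (-s + 1 - e^(-s))/(-6*s^2), still 0/0.
Apply L'Hôpital: lim (-1 + e^(-s))/(-12*s), still 0/0.
After 3 applications of L'Hôpital's rule the quotient is (-e^(-s))/(-12); substituting s = 0 gives 1/12.

1/12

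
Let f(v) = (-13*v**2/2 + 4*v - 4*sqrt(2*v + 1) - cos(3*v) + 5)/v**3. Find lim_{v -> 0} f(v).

Substitution gives 0/0 (the numerator vanishes to order 3).
Expand each term to order v^3: the coefficient of v^3 in -4·√(1 + 2v) is -2 and in −cos(3v) is 0.
Lower-order terms cancel with the polynomial part, so the numerator is (-2)·v^3 + o(v^3), and the limit is (-2)/(1) = -2.

-2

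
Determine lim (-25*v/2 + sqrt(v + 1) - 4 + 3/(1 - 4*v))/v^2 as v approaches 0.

Substitution gives 0/0 (the numerator vanishes to order 2).
Expand each term to order v^2: the coefficient of v^2 in √(1 + v) is -1/8 and in 3·1/(1 - 4v) is 48.
Lower-order terms cancel with the polynomial part, so the numerator is (383/8)·v^2 + o(v^2), and the limit is (383/8)/(1) = 383/8.

383/8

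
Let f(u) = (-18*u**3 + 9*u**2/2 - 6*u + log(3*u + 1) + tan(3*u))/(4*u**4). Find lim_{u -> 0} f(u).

Substitution gives 0/0; apply L'Hôpital's rule 4 times.
After differentiating numerator and denominator 4 times the quotient is (1944*tan(3*u)^3/cos(3*u)^2 + 1296*tan(3*u)/cos(3*u)^2 - 486/(3*u + 1)^4)/(96); at u = 0 this is -81/16.

-81/16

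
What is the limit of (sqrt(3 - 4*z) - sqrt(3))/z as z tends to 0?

-2*√(3)/3

A 0/0 form; rationalise with √(3 - 4z) + √3. This collapses the numerator to -4z, leaving -4/(√(3 - 4z) + √3) → -4/(2√3) = -2*√(3)/3.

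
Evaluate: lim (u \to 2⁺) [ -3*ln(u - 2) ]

As u → 2⁺, u - 2 → 0⁺ and ln(u - 2) → −∞.
Multiplying by -3 gives ∞.

∞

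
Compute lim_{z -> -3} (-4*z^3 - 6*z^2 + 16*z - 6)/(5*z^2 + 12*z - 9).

28/9

Since z = -3 makes numerator and denominator zero, (z + 3) divides both.
Cancelling it gives (-4*z^2 + 6*z - 2)/(5*z - 3); now plug in z = -3 to get 28/9.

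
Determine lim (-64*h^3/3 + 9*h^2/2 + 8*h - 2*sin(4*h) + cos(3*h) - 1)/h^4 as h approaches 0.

27/8

Substitution gives 0/0 (the numerator vanishes to order 4).
Expand each term to order h^4: the coefficient of h^4 in cos(3h) is 27/8 and in -2·sin(4h) is 0.
Lower-order terms cancel with the polynomial part, so the numerator is (27/8)·h^4 + o(h^4), and the limit is (27/8)/(1) = 27/8.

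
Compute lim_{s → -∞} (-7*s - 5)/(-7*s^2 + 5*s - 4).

The denominator has degree 2 and the numerator degree 1. Dividing numerator and denominator by s^2 sends every term to 0 except the leading denominator term, so the limit is 0.

0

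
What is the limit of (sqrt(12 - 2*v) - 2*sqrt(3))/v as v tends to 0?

A 0/0 form; rationalise with √(12 - 2v) + √12. This collapses the numerator to -2v, leaving -2/(√(12 - 2v) + √12) → -2/(2√12) = -√(3)/6.

-√(3)/6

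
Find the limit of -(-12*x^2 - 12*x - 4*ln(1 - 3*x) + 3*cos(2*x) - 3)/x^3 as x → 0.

-36

Substitution gives 0/0 (the numerator vanishes to order 3).
Expand each term to order x^3: the coefficient of x^3 in 3·cos(2x) is 0 and in -4·ln(1 - 3x) is 36.
Lower-order terms cancel with the polynomial part, so the numerator is (36)·x^3 + o(x^3), and the limit is (36)/(-1) = -36.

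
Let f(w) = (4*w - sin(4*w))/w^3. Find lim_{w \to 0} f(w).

Direct substitution gives 0/0.
Apply L'Hôpital: lim (4 - 4*cos(4*w))/(3*w^2), still 0/0.
Apply L'Hôpital: lim (16*sin(4*w))/(6*w), still 0/0.
After 3 applications of L'Hôpital's rule the quotient is (64*cos(4*w))/(6); substituting w = 0 gives 32/3.

32/3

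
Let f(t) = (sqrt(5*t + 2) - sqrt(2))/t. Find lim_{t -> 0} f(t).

5*√(2)/4

A 0/0 form; rationalise with √(2 + 5t) + √2. This collapses the numerator to 5t, leaving 5/(√(2 + 5t) + √2) → 5/(2√2) = 5*√(2)/4.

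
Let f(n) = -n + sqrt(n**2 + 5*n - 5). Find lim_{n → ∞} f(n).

An ∞ − ∞ form. Rationalising with the conjugate, the difference becomes (5n - 5) / (√(n^2 + 5*n - 5) + n).
For large n the denominator behaves like 2·n, so the quotient tends to 5/2 = 5/2.

5/2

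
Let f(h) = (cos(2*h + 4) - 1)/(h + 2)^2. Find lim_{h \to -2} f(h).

Direct substitution gives 0/0.
Apply L'Hôpital: lim (-2*sin(2*h + 4))/(2*h + 4), still 0/0.
After 2 applications of L'Hôpital's rule the quotient is (-4*cos(2*h + 4))/(2); substituting h = -2 gives -2.

-2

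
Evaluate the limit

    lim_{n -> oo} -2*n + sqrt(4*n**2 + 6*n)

3/2

An ∞ − ∞ form. Rationalising with the conjugate, the difference becomes (6n) / (√(4*n^2 + 6*n) + 2n).
For large n the denominator behaves like 2·2n, so the quotient tends to 6/4 = 3/2.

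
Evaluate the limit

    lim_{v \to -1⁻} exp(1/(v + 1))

0

As v → -1⁻, 1/(v + 1) → −∞, so e^(1/(v + 1)) → 0.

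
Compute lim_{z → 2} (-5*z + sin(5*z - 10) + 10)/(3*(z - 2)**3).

Direct substitution gives 0/0.
Apply L'Hôpital: lim (5*cos(5*z - 10) - 5)/(9*(z - 2)^2), still 0/0.
Apply L'Hôpital: lim (-25*sin(5*z - 10))/(18*z - 36), still 0/0.
After 3 applications of L'Hôpital's rule the quotient is (-125*cos(5*z - 10))/(18); substituting z = 2 gives -125/18.

-125/18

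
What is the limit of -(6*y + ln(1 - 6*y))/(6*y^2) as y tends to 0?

Direct substitution gives 0/0.
Apply L'Hôpital: lim (6 - 6/(1 - 6*y))/(-12*y), still 0/0.
After 2 applications of L'Hôpital's rule the quotient is (-36/(1 - 6*y)^2)/(-12); substituting y = 0 gives 3.

3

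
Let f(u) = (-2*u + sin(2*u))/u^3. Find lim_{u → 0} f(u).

-4/3

Direct substitution gives 0/0.
Apply L'Hôpital: lim (2*cos(2*u) - 2)/(3*u^2), still 0/0.
Apply L'Hôpital: lim (-4*sin(2*u))/(6*u), still 0/0.
After 3 applications of L'Hôpital's rule the quotient is (-8*cos(2*u))/(6); substituting u = 0 gives -4/3.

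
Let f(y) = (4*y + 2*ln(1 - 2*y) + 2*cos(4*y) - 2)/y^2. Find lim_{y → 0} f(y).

-20

Substitution gives 0/0 (the numerator vanishes to order 2).
Expand each term to order y^2: the coefficient of y^2 in 2·cos(4y) is -16 and in 2·ln(1 - 2y) is -4.
Lower-order terms cancel with the polynomial part, so the numerator is (-20)·y^2 + o(y^2), and the limit is (-20)/(1) = -20.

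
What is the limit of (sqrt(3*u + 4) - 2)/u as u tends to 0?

Substitution gives 0/0. Multiply numerator and denominator by the conjugate √(4 + 3u) + √4.
The numerator becomes (4 + 3u) − 4 = 3u, so the expression simplifies to 3/(√(4 + 3u) + √4).
Letting u → 0 gives 3/(2√4) = 3/4.

3/4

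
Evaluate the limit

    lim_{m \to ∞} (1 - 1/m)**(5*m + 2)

Write it as [(1 - 1/m)^m]^(5) · (1 - 1/m)^(2). The bracketed term tends to e^(-1) and the second factor to 1, so the limit is e^(-5).

e^(-5)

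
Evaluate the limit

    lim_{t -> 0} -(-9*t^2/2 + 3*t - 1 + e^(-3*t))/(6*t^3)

3/4

Direct substitution gives 0/0.
Apply L'Hôpital: lim (-9*t + 3 - 3*e^(-3*t))/(-18*t^2), still 0/0.
Apply L'Hôpital: lim (-9 + 9*e^(-3*t))/(-36*t), still 0/0.
After 3 applications of L'Hôpital's rule the quotient is (-27*e^(-3*t))/(-36); substituting t = 0 gives 3/4.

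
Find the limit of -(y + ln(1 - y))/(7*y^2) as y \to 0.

Direct substitution gives 0/0.
Apply L'Hôpital: lim (1 - 1/(1 - y))/(-14*y), still 0/0.
After 2 applications of L'Hôpital's rule the quotient is (-1/(1 - y)^2)/(-14); substituting y = 0 gives 1/14.

1/14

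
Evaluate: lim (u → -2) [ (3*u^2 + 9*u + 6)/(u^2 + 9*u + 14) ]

-3/5

At u = -2 both the top and bottom vanish — a removable singularity. Factoring out (u + 2) from each leaves (3*u + 3)/(u + 7), which at u = -2 equals -3/5.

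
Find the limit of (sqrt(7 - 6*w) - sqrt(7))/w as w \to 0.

A 0/0 form; rationalise with √(7 - 6w) + √7. This collapses the numerator to -6w, leaving -6/(√(7 - 6w) + √7) → -6/(2√7) = -3*√(7)/7.

-3*√(7)/7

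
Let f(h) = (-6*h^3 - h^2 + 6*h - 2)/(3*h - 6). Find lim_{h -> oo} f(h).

-∞

The numerator has higher degree (3 > 1); the quotient behaves like (-6/(3))·h^2 for large |h|.
As h → +∞ this diverges to -∞.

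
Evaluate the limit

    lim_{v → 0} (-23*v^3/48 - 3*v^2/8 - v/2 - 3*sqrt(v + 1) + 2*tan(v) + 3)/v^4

15/128

Substitution gives 0/0; apply L'Hôpital's rule 4 times.
After differentiating numerator and denominator 4 times the quotient is (48*tan(v)^3/cos(v)^2 + 32*tan(v)/cos(v)^2 + 45/(16*(v + 1)^(7/2)))/(24); at v = 0 this is 15/128.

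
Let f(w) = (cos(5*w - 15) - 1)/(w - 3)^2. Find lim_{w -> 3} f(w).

-25/2

Direct substitution gives 0/0.
Apply L'Hôpital: lim (-5*sin(5*w - 15))/(2*w - 6), still 0/0.
After 2 applications of L'Hôpital's rule the quotient is (-25*cos(5*w - 15))/(2); substituting w = 3 gives -25/2.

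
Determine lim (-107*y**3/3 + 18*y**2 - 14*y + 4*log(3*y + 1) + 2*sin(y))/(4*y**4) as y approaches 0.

-81/4

Substitution gives 0/0 (the numerator vanishes to order 4).
Expand each term to order y^4: the coefficient of y^4 in 2·sin(y) is 0 and in 4·ln(1 + 3y) is -81.
Lower-order terms cancel with the polynomial part, so the numerator is (-81)·y^4 + o(y^4), and the limit is (-81)/(4) = -81/4.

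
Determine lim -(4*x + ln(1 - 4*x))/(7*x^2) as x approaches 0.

Direct substitution gives 0/0.
Apply L'Hôpital: lim (4 - 4/(1 - 4*x))/(-14*x), still 0/0.
After 2 applications of L'Hôpital's rule the quotient is (-16/(1 - 4*x)^2)/(-14); substituting x = 0 gives 8/7.

8/7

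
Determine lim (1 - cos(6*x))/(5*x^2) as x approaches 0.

Substitution gives 0/0.
Use (1 − cos u)/u² → 1/2 with u = 6x: the limit is 6²/(2·5) = 18/5.

18/5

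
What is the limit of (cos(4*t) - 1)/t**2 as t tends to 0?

-8

Direct substitution gives 0/0.
Apply L'Hôpital: lim (-4*sin(4*t))/(2*t), still 0/0.
After 2 applications of L'Hôpital's rule the quotient is (-16*cos(4*t))/(2); substituting t = 0 gives -8.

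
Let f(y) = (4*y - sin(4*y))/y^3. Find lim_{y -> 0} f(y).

32/3

Direct substitution gives 0/0.
Apply L'Hôpital: lim (4 - 4*cos(4*y))/(3*y^2), still 0/0.
Apply L'Hôpital: lim (16*sin(4*y))/(6*y), still 0/0.
After 3 applications of L'Hôpital's rule the quotient is (64*cos(4*y))/(6); substituting y = 0 gives 32/3.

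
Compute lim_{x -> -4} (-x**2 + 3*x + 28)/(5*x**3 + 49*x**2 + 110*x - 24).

Direct substitution gives 0/0, so factor. Both numerator and denominator have (x + 4) as a factor.
After cancelling, the expression reduces to (7 - x)/(5*x^2 + 29*x - 6).
Substituting x = -4 gives -11/42.

-11/42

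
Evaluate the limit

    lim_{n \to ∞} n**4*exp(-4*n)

Write as n^4/e^{4n}, an ∞/∞ form.
Exponential growth dominates any polynomial, so repeated L'Hôpital (or the standard result) gives 0.

0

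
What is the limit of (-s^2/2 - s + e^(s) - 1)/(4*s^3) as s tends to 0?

Direct substitution gives 0/0.
Apply L'Hôpital: lim (-s + e^(s) - 1)/(12*s^2), still 0/0.
Apply L'Hôpital: lim (e^(s) - 1)/(24*s), still 0/0.
After 3 applications of L'Hôpital's rule the quotient is (e^(s))/(24); substituting s = 0 gives 1/24.

1/24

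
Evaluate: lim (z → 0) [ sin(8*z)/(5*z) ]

8/5

Substitution gives 0/0.
Write it as (8/5)·sin(8z)/(8z); since sin(u)/u → 1, the limit is 8/5.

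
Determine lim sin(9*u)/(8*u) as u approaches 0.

9/8

Substitution gives 0/0.
Write it as (9/8)·sin(9u)/(9u); since sin(θ)/θ → 1, the limit is 9/8.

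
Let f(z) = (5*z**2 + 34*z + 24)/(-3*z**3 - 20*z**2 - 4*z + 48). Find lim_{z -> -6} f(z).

13/44

Direct substitution gives 0/0, so factor. Both numerator and denominator have (z + 6) as a factor.
After cancelling, the expression reduces to (5*z + 4)/(-3*z^2 - 2*z + 8).
Substituting z = -6 gives 13/44.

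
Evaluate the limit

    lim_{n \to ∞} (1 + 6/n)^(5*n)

Write it as [(1 + 6/n)^n]^(5) · (1 + 6/n)^(0). The bracketed term tends to e^(6) and the second factor to 1, so the limit is e^(30).

e^(30)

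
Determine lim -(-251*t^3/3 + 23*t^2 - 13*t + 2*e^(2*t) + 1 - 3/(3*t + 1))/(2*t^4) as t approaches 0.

Substitution gives 0/0 (the numerator vanishes to order 4).
Expand each term to order t^4: the coefficient of t^4 in -3·1/(1 + 3t) is -243 and in 2·e^(2t) is 4/3.
Lower-order terms cancel with the polynomial part, so the numerator is (-725/3)·t^4 + o(t^4), and the limit is (-725/3)/(-2) = 725/6.

725/6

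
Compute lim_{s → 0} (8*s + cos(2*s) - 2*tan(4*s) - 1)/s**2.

Substitution gives 0/0 (the numerator vanishes to order 2).
Expand each term to order s^2: the coefficient of s^2 in -2·tan(4s) is 0 and in cos(2s) is -2.
Lower-order terms cancel with the polynomial part, so the numerator is (-2)·s^2 + o(s^2), and the limit is (-2)/(1) = -2.

-2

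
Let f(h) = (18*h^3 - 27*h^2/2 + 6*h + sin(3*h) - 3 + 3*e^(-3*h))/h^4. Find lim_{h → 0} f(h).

81/8

Substitution gives 0/0; apply L'Hôpital's rule 4 times.
After differentiating numerator and denominator 4 times the quotient is (81*sin(3*h) + 243*e^(-3*h))/(24); at h = 0 this is 81/8.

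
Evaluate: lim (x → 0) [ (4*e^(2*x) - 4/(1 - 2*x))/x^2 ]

Substitution gives 0/0; apply L'Hôpital's rule 2 times.
After differentiating numerator and denominator 2 times the quotient is (16*e^(2*x) + 32/(2*x - 1)^3)/(2); at x = 0 this is -8.

-8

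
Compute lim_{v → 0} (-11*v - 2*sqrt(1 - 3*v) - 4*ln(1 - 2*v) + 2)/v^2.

41/4

Substitution gives 0/0; apply L'Hôpital's rule 2 times.
After differentiating numerator and denominator 2 times the quotient is (16/(2*v - 1)^2 + 9/(2*(1 - 3*v)^(3/2)))/(2); at v = 0 this is 41/4.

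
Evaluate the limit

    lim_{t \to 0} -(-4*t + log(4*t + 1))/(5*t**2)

8/5

Direct substitution gives 0/0.
Apply L'Hôpital: lim (-4 + 4/(4*t + 1))/(-10*t), still 0/0.
After 2 applications of L'Hôpital's rule the quotient is (-16/(4*t + 1)^2)/(-10); substituting t = 0 gives 8/5.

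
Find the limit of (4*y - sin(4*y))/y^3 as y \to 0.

Direct substitution gives 0/0.
Apply L'Hôpital: lim (4 - 4*cos(4*y))/(3*y^2), still 0/0.
Apply L'Hôpital: lim (16*sin(4*y))/(6*y), still 0/0.
After 3 applications of L'Hôpital's rule the quotient is (64*cos(4*y))/(6); substituting y = 0 gives 32/3.

32/3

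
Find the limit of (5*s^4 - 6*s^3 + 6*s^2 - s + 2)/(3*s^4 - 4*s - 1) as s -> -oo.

5/3

Numerator and denominator both have degree 4.
Dividing every term by s^4, all lower-order terms vanish and the limit is the ratio of leading coefficients, 5/(3) = 5/3.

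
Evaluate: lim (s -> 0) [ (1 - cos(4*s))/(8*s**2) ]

Substitution gives 0/0.
Use (1 − cos u)/u² → 1/2 with u = 4s: the limit is 4²/(2·8) = 1.

1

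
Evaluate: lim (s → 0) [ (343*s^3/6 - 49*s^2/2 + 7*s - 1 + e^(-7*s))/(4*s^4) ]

2401/96

Direct substitution gives 0/0.
Apply L'Hôpital: lim (343*s^2/2 - 49*s + 7 - 7*e^(-7*s))/(16*s^3), still 0/0.
Apply L'Hôpital: lim (343*s - 49 + 49*e^(-7*s))/(48*s^2), still 0/0.
Apply L'Hôpital: lim (343 - 343*e^(-7*s))/(96*s), still 0/0.
After 4 applications of L'Hôpital's rule the quotient is (2401*e^(-7*s))/(96); substituting s = 0 gives 2401/96.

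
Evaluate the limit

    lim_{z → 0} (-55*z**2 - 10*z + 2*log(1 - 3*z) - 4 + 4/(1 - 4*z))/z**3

Substitution gives 0/0; apply L'Hôpital's rule 3 times.
After differentiating numerator and denominator 3 times the quotient is (1536/(4*z - 1)^4 + 108/(3*z - 1)^3)/(6); at z = 0 this is 238.

238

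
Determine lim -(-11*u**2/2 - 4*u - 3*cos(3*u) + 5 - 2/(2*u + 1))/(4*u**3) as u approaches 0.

Substitution gives 0/0; apply L'Hôpital's rule 3 times.
After differentiating numerator and denominator 3 times the quotient is (-81*sin(3*u) + 96/(2*u + 1)^4)/(-24); at u = 0 this is -4.

-4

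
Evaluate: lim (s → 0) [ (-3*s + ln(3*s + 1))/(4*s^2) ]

Direct substitution gives 0/0.
Apply L'Hôpital: lim (-3 + 3/(3*s + 1))/(8*s), still 0/0.
After 2 applications of L'Hôpital's rule the quotient is (-9/(3*s + 1)^2)/(8); substituting s = 0 gives -9/8.

-9/8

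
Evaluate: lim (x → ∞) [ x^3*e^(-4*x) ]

Write as x^3/e^{4x}, an ∞/∞ form.
Exponential growth dominates any polynomial, so repeated L'Hôpital (or the standard result) gives 0.

0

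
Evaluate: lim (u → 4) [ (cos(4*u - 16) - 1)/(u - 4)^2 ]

Direct substitution gives 0/0.
Apply L'Hôpital: lim (-4*sin(4*u - 16))/(2*u - 8), still 0/0.
After 2 applications of L'Hôpital's rule the quotient is (-16*cos(4*u - 16))/(2); substituting u = 4 gives -8.

-8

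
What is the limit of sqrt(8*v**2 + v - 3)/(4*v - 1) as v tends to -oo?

For large |v|, √(8*v^2 + v - 3) ≈ √8·|v| and the denominator ≈ 4v.
Since v → −∞, |v| = −v, giving −√8/(4) = -√(2)/2.

-√(2)/2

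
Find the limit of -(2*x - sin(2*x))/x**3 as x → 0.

Direct substitution gives 0/0.
Apply L'Hôpital: lim (2 - 2*cos(2*x))/(-3*x^2), still 0/0.
Apply L'Hôpital: lim (4*sin(2*x))/(-6*x), still 0/0.
After 3 applications of L'Hôpital's rule the quotient is (8*cos(2*x))/(-6); substituting x = 0 gives -4/3.

-4/3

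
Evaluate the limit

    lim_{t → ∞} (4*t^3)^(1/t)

Base → ∞ and exponent → 0: an ∞^0 form.
Take logs: (1/t)·ln(4·t^3) = (ln 4 + 3·ln t)/t → 0.
So the limit is e^0 = 1.

1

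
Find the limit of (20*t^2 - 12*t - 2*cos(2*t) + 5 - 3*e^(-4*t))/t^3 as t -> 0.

Substitution gives 0/0 (the numerator vanishes to order 3).
Expand each term to order t^3: the coefficient of t^3 in -3·e^(-4t) is 32 and in -2·cos(2t) is 0.
Lower-order terms cancel with the polynomial part, so the numerator is (32)·t^3 + o(t^3), and the limit is (32)/(1) = 32.

32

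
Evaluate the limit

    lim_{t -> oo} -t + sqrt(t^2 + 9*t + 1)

9/2

An ∞ − ∞ form. Rationalising with the conjugate, the difference becomes (9t + 1) / (√(t^2 + 9*t + 1) + t).
For large t the denominator behaves like 2·t, so the quotient tends to 9/2 = 9/2.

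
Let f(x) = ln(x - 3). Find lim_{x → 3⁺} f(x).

As x → 3⁺, x - 3 → 0⁺ and ln(x - 3) → −∞.
Multiplying by 1 gives -∞.

-∞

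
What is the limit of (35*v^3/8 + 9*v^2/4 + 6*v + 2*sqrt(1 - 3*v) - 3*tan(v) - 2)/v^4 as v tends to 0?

Substitution gives 0/0 (the numerator vanishes to order 4).
Expand each term to order v^4: the coefficient of v^4 in 2·√(1 - 3v) is -405/64 and in -3·tan(v) is 0.
Lower-order terms cancel with the polynomial part, so the numerator is (-405/64)·v^4 + o(v^4), and the limit is (-405/64)/(1) = -405/64.

-405/64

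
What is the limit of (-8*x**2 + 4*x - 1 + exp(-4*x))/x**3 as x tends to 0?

Direct substitution gives 0/0.
Apply L'Hôpital: lim (-16*x + 4 - 4*e^(-4*x))/(3*x^2), still 0/0.
Apply L'Hôpital: lim (-16 + 16*e^(-4*x))/(6*x), still 0/0.
After 3 applications of L'Hôpital's rule the quotient is (-64*e^(-4*x))/(6); substituting x = 0 gives -32/3.

-32/3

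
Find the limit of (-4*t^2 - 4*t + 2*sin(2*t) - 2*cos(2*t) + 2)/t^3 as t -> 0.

Substitution gives 0/0; apply L'Hôpital's rule 3 times.
After differentiating numerator and denominator 3 times the quotient is (-16*sqrt(2)*sin(2*t + pi/4))/(6); at t = 0 this is -8/3.

-8/3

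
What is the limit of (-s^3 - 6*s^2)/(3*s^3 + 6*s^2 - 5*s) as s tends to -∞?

-1/3

Numerator and denominator both have degree 3.
Dividing every term by s^3, all lower-order terms vanish and the limit is the ratio of leading coefficients, -1/(3) = -1/3.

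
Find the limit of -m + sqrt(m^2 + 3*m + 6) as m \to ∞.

3/2

An ∞ − ∞ form. Rationalising with the conjugate, the difference becomes (3m + 6) / (√(m^2 + 3*m + 6) + m).
For large m the denominator behaves like 2·m, so the quotient tends to 3/2 = 3/2.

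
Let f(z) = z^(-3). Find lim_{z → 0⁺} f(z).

∞

As z → 0⁺, (z) → 0⁺, so (z)^3 → 0⁺ and 1/(z)^3 → ∞.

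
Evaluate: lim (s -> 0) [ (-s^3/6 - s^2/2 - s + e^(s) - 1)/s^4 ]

Direct substitution gives 0/0.
Apply L'Hôpital: lim (-s^2/2 - s + e^(s) - 1)/(4*s^3), still 0/0.
Apply L'Hôpital: lim (-s + e^(s) - 1)/(12*s^2), still 0/0.
Apply L'Hôpital: lim (e^(s) - 1)/(24*s), still 0/0.
After 4 applications of L'Hôpital's rule the quotient is (e^(s))/(24); substituting s = 0 gives 1/24.

1/24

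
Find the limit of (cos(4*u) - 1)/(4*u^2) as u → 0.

-2

Direct substitution gives 0/0.
Apply L'Hôpital: lim (-4*sin(4*u))/(8*u), still 0/0.
After 2 applications of L'Hôpital's rule the quotient is (-16*cos(4*u))/(8); substituting u = 0 gives -2.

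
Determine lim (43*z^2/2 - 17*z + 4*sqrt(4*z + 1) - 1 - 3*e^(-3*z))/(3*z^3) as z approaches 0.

Substitution gives 0/0 (the numerator vanishes to order 3).
Expand each term to order z^3: the coefficient of z^3 in 4·√(1 + 4z) is 16 and in -3·e^(-3z) is 27/2.
Lower-order terms cancel with the polynomial part, so the numerator is (59/2)·z^3 + o(z^3), and the limit is (59/2)/(3) = 59/6.

59/6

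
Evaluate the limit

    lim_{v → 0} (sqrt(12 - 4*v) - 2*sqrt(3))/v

Substitution gives 0/0. Multiply numerator and denominator by the conjugate √(12 - 4v) + √12.
The numerator becomes (12 - 4v) − 12 = -4v, so the expression simplifies to -4/(√(12 - 4v) + √12).
Letting v → 0 gives -4/(2√12) = -√(3)/3.

-√(3)/3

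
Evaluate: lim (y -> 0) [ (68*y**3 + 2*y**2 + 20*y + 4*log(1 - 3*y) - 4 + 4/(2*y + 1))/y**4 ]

Substitution gives 0/0; apply L'Hôpital's rule 4 times.
After differentiating numerator and denominator 4 times the quotient is (-1944/(3*y - 1)^4 + 1536/(2*y + 1)^5)/(24); at y = 0 this is -17.

-17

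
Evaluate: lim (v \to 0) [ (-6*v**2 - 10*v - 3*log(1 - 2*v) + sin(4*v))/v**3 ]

Substitution gives 0/0 (the numerator vanishes to order 3).
Expand each term to order v^3: the coefficient of v^3 in -3·ln(1 - 2v) is 8 and in sin(4v) is -32/3.
Lower-order terms cancel with the polynomial part, so the numerator is (-8/3)·v^3 + o(v^3), and the limit is (-8/3)/(1) = -8/3.

-8/3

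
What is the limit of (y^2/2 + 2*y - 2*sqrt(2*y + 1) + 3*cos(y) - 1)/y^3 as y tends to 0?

-1

Substitution gives 0/0; apply L'Hôpital's rule 3 times.
After differentiating numerator and denominator 3 times the quotient is (3*sin(y) - 6/(2*y + 1)^(5/2))/(6); at y = 0 this is -1.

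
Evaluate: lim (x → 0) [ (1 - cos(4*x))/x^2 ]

8

Substitution gives 0/0.
Use (1 − cos u)/u² → 1/2 with u = 4x: the limit is 4²/(2·1) = 8.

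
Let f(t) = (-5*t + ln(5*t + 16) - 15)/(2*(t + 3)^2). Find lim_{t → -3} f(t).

Direct substitution gives 0/0.
Apply L'Hôpital: lim (-5 + 5/(5*t + 16))/(4*t + 12), still 0/0.
After 2 applications of L'Hôpital's rule the quotient is (-25/(5*t + 16)^2)/(4); substituting t = -3 gives -25/4.

-25/4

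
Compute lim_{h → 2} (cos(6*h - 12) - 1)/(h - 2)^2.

Direct substitution gives 0/0.
Apply L'Hôpital: lim (-6*sin(6*h - 12))/(2*h - 4), still 0/0.
After 2 applications of L'Hôpital's rule the quotient is (-36*cos(6*h - 12))/(2); substituting h = 2 gives -18.

-18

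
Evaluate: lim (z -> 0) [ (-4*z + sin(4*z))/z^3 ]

Direct substitution gives 0/0.
Apply L'Hôpital: lim (4*cos(4*z) - 4)/(3*z^2), still 0/0.
Apply L'Hôpital: lim (-16*sin(4*z))/(6*z), still 0/0.
After 3 applications of L'Hôpital's rule the quotient is (-64*cos(4*z))/(6); substituting z = 0 gives -32/3.

-32/3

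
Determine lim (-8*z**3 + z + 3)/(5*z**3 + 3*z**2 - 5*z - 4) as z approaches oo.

-8/5

Numerator and denominator both have degree 3.
Dividing every term by z^3, all lower-order terms vanish and the limit is the ratio of leading coefficients, -8/(5) = -8/5.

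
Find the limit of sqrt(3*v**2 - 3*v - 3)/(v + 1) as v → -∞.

For large |v|, √(3*v^2 - 3*v - 3) ≈ √3·|v| and the denominator ≈ v.
Since v → −∞, |v| = −v, giving −√3/(1) = -√(3).

-√(3)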